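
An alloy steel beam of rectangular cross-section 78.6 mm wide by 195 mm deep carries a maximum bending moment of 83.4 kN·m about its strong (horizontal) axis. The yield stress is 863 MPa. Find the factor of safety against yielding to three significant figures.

Section modulus S = bh²/6 = 78.6×195²/6 = 498100 mm³.
σ = M/S = 8.3400×10^7/498100 = 167.4 MPa.
n = 863/167.4 = 5.154.

n = 5.15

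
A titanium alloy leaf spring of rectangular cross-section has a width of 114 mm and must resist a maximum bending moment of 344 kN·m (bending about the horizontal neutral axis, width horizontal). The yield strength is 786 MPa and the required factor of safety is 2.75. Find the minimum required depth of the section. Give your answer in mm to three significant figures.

h = 252 mm

σ_allow = 786/2.75 = 285.8 MPa.
For a rectangular section σ = 6M/(bh²), so h² = 6M/(b σ_allow) = 6×3.4400×10^8/(114×285.8) = 63350 mm².
h = 251.7 mm.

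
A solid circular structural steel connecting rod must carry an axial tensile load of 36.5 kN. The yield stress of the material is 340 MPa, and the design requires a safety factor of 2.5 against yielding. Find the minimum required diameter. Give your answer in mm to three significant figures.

d = 18.5 mm

Allowable stress σ_allow = 340/2.5 = 136.0 MPa.
Required area A = F/σ_allow = 36500/136.0 = 268.4 mm².
A = πd²/4 → d = √(4A/π) = 18.49 mm.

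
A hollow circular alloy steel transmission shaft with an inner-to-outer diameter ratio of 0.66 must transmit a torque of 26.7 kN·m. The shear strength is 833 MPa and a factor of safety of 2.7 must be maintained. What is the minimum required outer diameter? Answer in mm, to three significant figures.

d_o = 81.6 mm

τ_allow = 833/2.7 = 308.5 MPa.
For a hollow shaft τ = 16T/[πd_o³(1−k⁴)] with k = 0.66, so 1−k⁴ = 0.8103.
d_o³ = 16T/[π τ_allow (1−k⁴)] = 16×2.6700×10^7/(π×308.5×0.8103) = 544000 mm³.
d_o = 81.63 mm.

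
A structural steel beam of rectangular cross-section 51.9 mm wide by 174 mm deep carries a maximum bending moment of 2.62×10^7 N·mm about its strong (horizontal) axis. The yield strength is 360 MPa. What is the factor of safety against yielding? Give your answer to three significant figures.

Section modulus S = bh²/6 = 51.9×174²/6 = 261900 mm³.
σ = M/S = 2.6200×10^7/261900 = 100.0 MPa.
n = 360/100.0 = 3.598.

n = 3.60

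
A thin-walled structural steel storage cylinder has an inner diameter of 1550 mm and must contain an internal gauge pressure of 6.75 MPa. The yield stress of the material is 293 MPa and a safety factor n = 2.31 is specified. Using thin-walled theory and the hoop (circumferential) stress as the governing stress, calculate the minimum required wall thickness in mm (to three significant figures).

t = 41.2 mm

σ_allow = 293/2.31 = 126.8 MPa.
Hoop stress σ_h = pD/(2t), so t = pD/(2σ_allow) = 6.75×1550/(2×126.8) = 41.24 mm.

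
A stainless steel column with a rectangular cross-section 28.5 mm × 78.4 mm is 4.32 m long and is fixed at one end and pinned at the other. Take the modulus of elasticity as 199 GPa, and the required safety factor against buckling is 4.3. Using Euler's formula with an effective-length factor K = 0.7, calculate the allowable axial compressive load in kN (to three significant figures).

P_allow = 7.55 kN

Buckling occurs about the weak axis: I_min = h·b³/12 = 78.4×28.5³/12 = 151200 mm⁴ (b = 28.5 mm is the smaller dimension).
Effective length L_e = KL = 0.7×4.32 m = 3024 mm.
Euler critical load P_cr = π²EI/L_e² = π²×199000×151200/3024² = 32480 N.
P_allow = P_cr/n = 32480/4.3 = 7554 N.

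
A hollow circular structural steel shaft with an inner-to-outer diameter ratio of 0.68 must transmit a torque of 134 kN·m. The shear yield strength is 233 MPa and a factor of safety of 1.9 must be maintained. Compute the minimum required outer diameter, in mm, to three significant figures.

τ_allow = 233/1.9 = 122.6 MPa.
For a hollow shaft τ = 16T/[πd_o³(1−k⁴)] with k = 0.68, so 1−k⁴ = 0.7862.
d_o³ = 16T/[π τ_allow (1−k⁴)] = 16×1.3400×10^8/(π×122.6×0.7862) = 7.079×10^6 mm³.
d_o = 192.0 mm.

d_o = 192 mm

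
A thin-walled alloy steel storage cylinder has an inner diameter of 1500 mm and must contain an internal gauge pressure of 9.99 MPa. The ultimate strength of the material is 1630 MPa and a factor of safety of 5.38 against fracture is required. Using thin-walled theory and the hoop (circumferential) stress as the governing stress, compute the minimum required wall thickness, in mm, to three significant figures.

σ_allow = 1630/5.38 = 303.0 MPa.
Hoop stress σ_h = pD/(2t), so t = pD/(2σ_allow) = 9.99×1500/(2×303.0) = 24.73 mm.

t = 24.7 mm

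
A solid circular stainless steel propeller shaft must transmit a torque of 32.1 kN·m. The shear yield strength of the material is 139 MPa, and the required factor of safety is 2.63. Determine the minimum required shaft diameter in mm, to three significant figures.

d = 146 mm

Allowable shear stress τ_allow = 139/2.63 = 52.85 MPa.
For a solid shaft τ = 16T/(πd³), so d³ = 16T/(π τ_allow) = 16×3.2100×10^7/(π×52.85) = 3.093×10^6 mm³.
d = (3.093×10^6)^(1/3) = 145.7 mm.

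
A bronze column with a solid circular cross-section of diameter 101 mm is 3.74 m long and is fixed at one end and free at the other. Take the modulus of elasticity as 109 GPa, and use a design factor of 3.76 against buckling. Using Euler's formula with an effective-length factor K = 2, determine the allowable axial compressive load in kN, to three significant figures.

P_allow = 26.1 kN

I = πd⁴/64 = π×101⁴/64 = 5.108×10^6 mm⁴.
Effective length L_e = KL = 2×3.74 m = 7480 mm.
Euler critical load P_cr = π²EI/L_e² = π²×109000×5.108×10^6/7480² = 98220 N.
P_allow = P_cr/n = 98220/3.76 = 26120 N.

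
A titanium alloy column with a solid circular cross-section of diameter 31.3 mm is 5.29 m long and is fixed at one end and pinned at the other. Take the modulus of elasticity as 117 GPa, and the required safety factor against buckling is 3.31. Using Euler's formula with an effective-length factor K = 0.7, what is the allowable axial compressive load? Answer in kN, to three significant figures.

P_allow = 1.20 kN

I = πd⁴/64 = π×31.3⁴/64 = 47110 mm⁴.
Effective length L_e = KL = 0.7×5.29 m = 3703 mm.
Euler critical load P_cr = π²EI/L_e² = π²×117000×47110/3703² = 3968 N.
P_allow = P_cr/n = 3968/3.31 = 1199 N.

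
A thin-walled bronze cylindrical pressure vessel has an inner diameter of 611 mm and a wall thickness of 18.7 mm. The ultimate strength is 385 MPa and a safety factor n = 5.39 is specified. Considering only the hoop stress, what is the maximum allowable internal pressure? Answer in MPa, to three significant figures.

σ_allow = 385/5.39 = 71.43 MPa.
σ_h = pD/(2t) → p_allow = 2σ_allow t/D = 2×71.43×18.7/611 = 4.372 MPa.

p_allow = 4.37 MPa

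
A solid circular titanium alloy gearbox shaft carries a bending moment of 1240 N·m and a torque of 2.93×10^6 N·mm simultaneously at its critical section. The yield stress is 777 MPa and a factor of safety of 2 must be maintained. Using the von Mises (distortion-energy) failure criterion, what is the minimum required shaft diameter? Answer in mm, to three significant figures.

d = 42.0 mm

σ_allow = σ_y/n = 777/2 = 388.5 MPa.
For a solid shaft σ_b = 32M/(πd³) and τ = 16T/(πd³), so the von Mises stress is σ' = (16/πd³)·√(4M²+3T²).
√(4M²+3T²) = √(4×(1.240×10^6)² + 3×(2.930×10^6)²) = 5.648×10^6 N·mm.
d³ = 16×5.648×10^6/(π×388.5) = 74050 mm³.
d = 41.99 mm.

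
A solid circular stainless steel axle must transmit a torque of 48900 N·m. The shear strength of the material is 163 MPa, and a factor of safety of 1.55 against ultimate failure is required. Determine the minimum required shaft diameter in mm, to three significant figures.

Allowable shear stress τ_allow = 163/1.55 = 105.2 MPa.
For a solid shaft τ = 16T/(πd³), so d³ = 16T/(π τ_allow) = 16×4.8900×10^7/(π×105.2) = 2.368×10^6 mm³.
d = (2.368×10^6)^(1/3) = 133.3 mm.

d = 133 mm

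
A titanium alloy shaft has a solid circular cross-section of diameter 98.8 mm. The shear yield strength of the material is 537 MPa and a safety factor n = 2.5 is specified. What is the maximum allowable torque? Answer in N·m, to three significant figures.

τ_allow = 537/2.5 = 214.8 MPa.
For a solid shaft T_allow = τ_allow·πd³/16; πd³/16 = π×98.8³/16 = 189400 mm³.
T_allow = 214.8×189400 = 4.068×10^7 N·mm = 40680 N·m.

T_allow = 40700 N·m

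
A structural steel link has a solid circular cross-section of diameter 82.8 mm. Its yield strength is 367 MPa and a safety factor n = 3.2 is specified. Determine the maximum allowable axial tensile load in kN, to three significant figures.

F_allow = 618 kN

σ_allow = 367/3.2 = 114.7 MPa.
A = πd²/4 = π×82.8²/4 = 5385 mm².
F_allow = σ_allow × A = 114.7×5385 = 617500 N.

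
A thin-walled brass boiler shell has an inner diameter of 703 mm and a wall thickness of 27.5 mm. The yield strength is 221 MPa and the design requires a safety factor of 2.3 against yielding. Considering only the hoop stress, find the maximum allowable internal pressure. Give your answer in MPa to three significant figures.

σ_allow = 221/2.3 = 96.09 MPa.
σ_h = pD/(2t) → p_allow = 2σ_allow t/D = 2×96.09×27.5/703 = 7.517 MPa.

p_allow = 7.52 MPa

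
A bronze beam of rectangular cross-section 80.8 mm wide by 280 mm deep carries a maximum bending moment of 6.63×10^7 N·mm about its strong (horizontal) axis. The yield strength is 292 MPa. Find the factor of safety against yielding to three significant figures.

Section modulus S = bh²/6 = 80.8×280²/6 = 1.056×10^6 mm³.
σ = M/S = 6.6300×10^7/1.056×10^6 = 62.80 MPa.
n = 292/62.80 = 4.650.

n = 4.65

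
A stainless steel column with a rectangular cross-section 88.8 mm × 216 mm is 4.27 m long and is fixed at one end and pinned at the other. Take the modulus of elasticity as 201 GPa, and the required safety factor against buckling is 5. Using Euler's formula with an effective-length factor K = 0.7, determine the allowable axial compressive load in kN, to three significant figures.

P_allow = 560 kN

Buckling occurs about the weak axis: I_min = h·b³/12 = 216×88.8³/12 = 1.260×10^7 mm⁴ (b = 88.8 mm is the smaller dimension).
Effective length L_e = KL = 0.7×4.27 m = 2989 mm.
Euler critical load P_cr = π²EI/L_e² = π²×201000×1.260×10^7/2989² = 2.799×10^6 N.
P_allow = P_cr/n = 2.799×10^6/5 = 559700 N.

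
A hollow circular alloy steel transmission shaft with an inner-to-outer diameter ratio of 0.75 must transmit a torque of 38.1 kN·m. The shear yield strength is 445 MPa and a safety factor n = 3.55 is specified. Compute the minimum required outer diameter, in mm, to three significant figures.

d_o = 131 mm

τ_allow = 445/3.55 = 125.4 MPa.
For a hollow shaft τ = 16T/[πd_o³(1−k⁴)] with k = 0.75, so 1−k⁴ = 0.6836.
d_o³ = 16T/[π τ_allow (1−k⁴)] = 16×3.8100×10^7/(π×125.4×0.6836) = 2.264×10^6 mm³.
d_o = 131.3 mm.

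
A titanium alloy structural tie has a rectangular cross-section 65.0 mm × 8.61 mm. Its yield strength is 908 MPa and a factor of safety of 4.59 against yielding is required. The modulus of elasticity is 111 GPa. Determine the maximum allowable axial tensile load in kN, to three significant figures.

σ_allow = 908/4.59 = 197.8 MPa.
A = 65.0×8.61 = 559.6 mm².
F_allow = σ_allow × A = 197.8×559.6 = 110700 N.

F_allow = 111 kN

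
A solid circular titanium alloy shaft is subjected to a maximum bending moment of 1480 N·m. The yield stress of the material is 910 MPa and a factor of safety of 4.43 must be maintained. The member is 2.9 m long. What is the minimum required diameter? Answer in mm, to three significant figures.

d = 41.9 mm

σ_allow = 910/4.43 = 205.4 MPa.
For a solid circular section σ = 32M/(πd³), so d³ = 32M/(π σ_allow) = 32×1480000/(π×205.4) = 73390 mm³.
d = 41.87 mm.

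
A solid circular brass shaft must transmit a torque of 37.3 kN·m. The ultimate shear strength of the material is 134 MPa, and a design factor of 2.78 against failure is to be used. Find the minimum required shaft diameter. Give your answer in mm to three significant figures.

Allowable shear stress τ_allow = 134/2.78 = 48.20 MPa.
For a solid shaft τ = 16T/(πd³), so d³ = 16T/(π τ_allow) = 16×3.7300×10^7/(π×48.20) = 3.941×10^6 mm³.
d = (3.941×10^6)^(1/3) = 158.0 mm.

d = 158 mm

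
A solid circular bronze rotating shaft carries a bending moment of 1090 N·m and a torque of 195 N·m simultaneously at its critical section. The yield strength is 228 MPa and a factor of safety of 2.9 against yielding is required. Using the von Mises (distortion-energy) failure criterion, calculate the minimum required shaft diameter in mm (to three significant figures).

d = 52.3 mm

σ_allow = σ_y/n = 228/2.9 = 78.62 MPa.
For a solid shaft σ_b = 32M/(πd³) and τ = 16T/(πd³), so the von Mises stress is σ' = (16/πd³)·√(4M²+3T²).
√(4M²+3T²) = √(4×(1.090×10^6)² + 3×(195000)²) = 2.206×10^6 N·mm.
d³ = 16×2.206×10^6/(π×78.62) = 142900 mm³.
d = 52.28 mm.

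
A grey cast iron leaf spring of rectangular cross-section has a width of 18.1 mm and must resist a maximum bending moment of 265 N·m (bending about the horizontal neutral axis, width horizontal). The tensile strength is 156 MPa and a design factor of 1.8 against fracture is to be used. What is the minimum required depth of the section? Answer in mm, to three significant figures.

σ_allow = 156/1.8 = 86.67 MPa.
For a rectangular section σ = 6M/(bh²), so h² = 6M/(b σ_allow) = 6×265000/(18.1×86.67) = 1014 mm².
h = 31.84 mm.

h = 31.8 mm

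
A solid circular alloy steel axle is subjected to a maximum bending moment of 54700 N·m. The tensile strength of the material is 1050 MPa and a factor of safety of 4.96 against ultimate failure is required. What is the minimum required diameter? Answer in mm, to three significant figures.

d = 138 mm

σ_allow = 1050/4.96 = 211.7 MPa.
For a solid circular section σ = 32M/(πd³), so d³ = 32M/(π σ_allow) = 32×5.4700×10^7/(π×211.7) = 2.632×10^6 mm³.
d = 138.1 mm.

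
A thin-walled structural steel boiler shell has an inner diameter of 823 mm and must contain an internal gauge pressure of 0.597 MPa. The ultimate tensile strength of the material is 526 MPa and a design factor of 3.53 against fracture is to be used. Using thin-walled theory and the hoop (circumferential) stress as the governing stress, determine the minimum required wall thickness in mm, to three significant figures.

σ_allow = 526/3.53 = 149.0 MPa.
Hoop stress σ_h = pD/(2t), so t = pD/(2σ_allow) = 0.597×823/(2×149.0) = 1.649 mm.

t = 1.65 mm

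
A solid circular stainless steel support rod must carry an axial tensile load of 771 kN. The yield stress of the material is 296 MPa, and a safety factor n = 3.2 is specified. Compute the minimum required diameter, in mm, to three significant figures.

Allowable stress σ_allow = 296/3.2 = 92.50 MPa.
Required area A = F/σ_allow = 771000/92.50 = 8335 mm².
A = πd²/4 → d = √(4A/π) = 103.0 mm.

d = 103 mm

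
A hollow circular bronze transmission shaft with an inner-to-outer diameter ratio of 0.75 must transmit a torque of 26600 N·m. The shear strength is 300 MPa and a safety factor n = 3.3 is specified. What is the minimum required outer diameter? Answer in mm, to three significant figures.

d_o = 130 mm

τ_allow = 300/3.3 = 90.91 MPa.
For a hollow shaft τ = 16T/[πd_o³(1−k⁴)] with k = 0.75, so 1−k⁴ = 0.6836.
d_o³ = 16T/[π τ_allow (1−k⁴)] = 16×2.6600×10^7/(π×90.91×0.6836) = 2.180×10^6 mm³.
d_o = 129.7 mm.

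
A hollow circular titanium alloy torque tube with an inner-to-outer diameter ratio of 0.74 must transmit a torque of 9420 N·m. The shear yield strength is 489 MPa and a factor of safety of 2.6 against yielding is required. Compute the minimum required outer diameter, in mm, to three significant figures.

d_o = 71.4 mm

τ_allow = 489/2.6 = 188.1 MPa.
For a hollow shaft τ = 16T/[πd_o³(1−k⁴)] with k = 0.74, so 1−k⁴ = 0.7001.
d_o³ = 16T/[π τ_allow (1−k⁴)] = 16×9420000/(π×188.1×0.7001) = 364300 mm³.
d_o = 71.42 mm.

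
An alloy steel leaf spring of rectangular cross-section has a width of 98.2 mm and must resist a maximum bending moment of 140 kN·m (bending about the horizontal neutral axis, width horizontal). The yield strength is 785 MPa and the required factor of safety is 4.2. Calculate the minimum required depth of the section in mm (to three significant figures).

h = 214 mm

σ_allow = 785/4.2 = 186.9 MPa.
For a rectangular section σ = 6M/(bh²), so h² = 6M/(b σ_allow) = 6×1.4000×10^8/(98.2×186.9) = 45770 mm².
h = 213.9 mm.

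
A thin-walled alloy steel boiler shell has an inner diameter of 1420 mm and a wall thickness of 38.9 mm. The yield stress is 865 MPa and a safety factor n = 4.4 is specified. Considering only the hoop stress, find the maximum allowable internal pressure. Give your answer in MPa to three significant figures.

p_allow = 10.8 MPa

σ_allow = 865/4.4 = 196.6 MPa.
σ_h = pD/(2t) → p_allow = 2σ_allow t/D = 2×196.6×38.9/1420 = 10.77 MPa.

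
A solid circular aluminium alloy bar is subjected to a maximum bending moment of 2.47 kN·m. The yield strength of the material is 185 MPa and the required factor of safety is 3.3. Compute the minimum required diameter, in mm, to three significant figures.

d = 76.6 mm

σ_allow = 185/3.3 = 56.06 MPa.
For a solid circular section σ = 32M/(πd³), so d³ = 32M/(π σ_allow) = 32×2470000/(π×56.06) = 448800 mm³.
d = 76.56 mm.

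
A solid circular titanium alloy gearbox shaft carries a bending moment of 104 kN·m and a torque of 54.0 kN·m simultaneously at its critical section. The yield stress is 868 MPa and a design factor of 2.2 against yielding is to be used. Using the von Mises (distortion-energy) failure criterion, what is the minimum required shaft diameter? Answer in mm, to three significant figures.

σ_allow = σ_y/n = 868/2.2 = 394.5 MPa.
For a solid shaft σ_b = 32M/(πd³) and τ = 16T/(πd³), so the von Mises stress is σ' = (16/πd³)·√(4M²+3T²).
√(4M²+3T²) = √(4×(1.040×10^8)² + 3×(5.400×10^7)²) = 2.281×10^8 N·mm.
d³ = 16×2.281×10^8/(π×394.5) = 2.944×10^6 mm³.
d = 143.3 mm.

d = 143 mm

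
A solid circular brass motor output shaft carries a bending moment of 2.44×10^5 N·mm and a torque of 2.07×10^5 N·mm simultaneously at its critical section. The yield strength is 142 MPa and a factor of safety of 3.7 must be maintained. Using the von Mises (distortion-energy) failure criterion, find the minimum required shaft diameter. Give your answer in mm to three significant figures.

d = 43.2 mm

σ_allow = σ_y/n = 142/3.7 = 38.38 MPa.
For a solid shaft σ_b = 32M/(πd³) and τ = 16T/(πd³), so the von Mises stress is σ' = (16/πd³)·√(4M²+3T²).
√(4M²+3T²) = √(4×(244000)² + 3×(207000)²) = 605600 N·mm.
d³ = 16×605600/(π×38.38) = 80360 mm³.
d = 43.15 mm.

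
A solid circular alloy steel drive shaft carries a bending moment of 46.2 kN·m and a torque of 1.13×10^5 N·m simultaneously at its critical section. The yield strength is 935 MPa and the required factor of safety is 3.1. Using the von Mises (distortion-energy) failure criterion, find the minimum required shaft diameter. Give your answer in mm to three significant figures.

σ_allow = σ_y/n = 935/3.1 = 301.6 MPa.
For a solid shaft σ_b = 32M/(πd³) and τ = 16T/(πd³), so the von Mises stress is σ' = (16/πd³)·√(4M²+3T²).
√(4M²+3T²) = √(4×(4.620×10^7)² + 3×(1.130×10^8)²) = 2.164×10^8 N·mm.
d³ = 16×2.164×10^8/(π×301.6) = 3.655×10^6 mm³.
d = 154.0 mm.

d = 154 mm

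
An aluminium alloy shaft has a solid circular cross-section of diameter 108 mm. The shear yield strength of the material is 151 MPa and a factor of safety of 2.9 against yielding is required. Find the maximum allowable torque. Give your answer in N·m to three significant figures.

τ_allow = 151/2.9 = 52.07 MPa.
For a solid shaft T_allow = τ_allow·πd³/16; πd³/16 = π×108³/16 = 247300 mm³.
T_allow = 52.07×247300 = 1.288×10^7 N·mm = 12880 N·m.

T_allow = 12900 N·m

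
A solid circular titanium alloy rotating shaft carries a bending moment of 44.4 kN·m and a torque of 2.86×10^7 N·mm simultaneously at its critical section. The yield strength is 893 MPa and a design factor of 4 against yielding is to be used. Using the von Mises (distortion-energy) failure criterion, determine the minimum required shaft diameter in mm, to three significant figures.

σ_allow = σ_y/n = 893/4 = 223.2 MPa.
For a solid shaft σ_b = 32M/(πd³) and τ = 16T/(πd³), so the von Mises stress is σ' = (16/πd³)·√(4M²+3T²).
√(4M²+3T²) = √(4×(4.440×10^7)² + 3×(2.860×10^7)²) = 1.017×10^8 N·mm.
d³ = 16×1.017×10^8/(π×223.2) = 2.320×10^6 mm³.
d = 132.4 mm.

d = 132 mm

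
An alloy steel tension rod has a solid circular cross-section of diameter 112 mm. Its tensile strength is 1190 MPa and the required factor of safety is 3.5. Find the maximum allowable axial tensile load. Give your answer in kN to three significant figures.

σ_allow = 1190/3.5 = 340.0 MPa.
A = πd²/4 = π×112²/4 = 9852 mm².
F_allow = σ_allow × A = 340.0×9852 = 3.350×10^6 N.

F_allow = 3350 kN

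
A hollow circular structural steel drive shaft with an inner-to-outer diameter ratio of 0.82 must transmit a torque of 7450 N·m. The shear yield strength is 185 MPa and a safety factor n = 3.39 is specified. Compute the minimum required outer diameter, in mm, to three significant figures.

d_o = 108 mm

τ_allow = 185/3.39 = 54.57 MPa.
For a hollow shaft τ = 16T/[πd_o³(1−k⁴)] with k = 0.82, so 1−k⁴ = 0.5479.
d_o³ = 16T/[π τ_allow (1−k⁴)] = 16×7450000/(π×54.57×0.5479) = 1.269×10^6 mm³.
d_o = 108.3 mm.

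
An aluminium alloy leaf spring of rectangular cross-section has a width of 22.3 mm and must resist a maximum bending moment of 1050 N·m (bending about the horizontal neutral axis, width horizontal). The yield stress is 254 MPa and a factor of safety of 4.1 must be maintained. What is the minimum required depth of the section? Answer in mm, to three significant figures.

h = 67.5 mm

σ_allow = 254/4.1 = 61.95 MPa.
For a rectangular section σ = 6M/(bh²), so h² = 6M/(b σ_allow) = 6×1050000/(22.3×61.95) = 4560 mm².
h = 67.53 mm.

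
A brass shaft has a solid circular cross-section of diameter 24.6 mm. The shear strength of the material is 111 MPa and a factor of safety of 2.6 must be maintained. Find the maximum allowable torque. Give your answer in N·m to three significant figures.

τ_allow = 111/2.6 = 42.69 MPa.
For a solid shaft T_allow = τ_allow·πd³/16; πd³/16 = π×24.6³/16 = 2923 mm³.
T_allow = 42.69×2923 = 124800 N·mm = 124.8 N·m.

T_allow = 125 N·m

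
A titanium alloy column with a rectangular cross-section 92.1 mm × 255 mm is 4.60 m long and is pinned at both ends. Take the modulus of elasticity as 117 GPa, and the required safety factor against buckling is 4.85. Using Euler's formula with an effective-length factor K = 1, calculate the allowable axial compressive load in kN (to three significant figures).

P_allow = 187 kN

Buckling occurs about the weak axis: I_min = h·b³/12 = 255×92.1³/12 = 1.660×10^7 mm⁴ (b = 92.1 mm is the smaller dimension).
Effective length L_e = KL = 1×4.60 m = 4600 mm.
Euler critical load P_cr = π²EI/L_e² = π²×117000×1.660×10^7/4600² = 906000 N.
P_allow = P_cr/n = 906000/4.85 = 186800 N.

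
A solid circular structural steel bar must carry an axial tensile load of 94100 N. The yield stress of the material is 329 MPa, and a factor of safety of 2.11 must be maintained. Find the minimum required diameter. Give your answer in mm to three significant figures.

d = 27.7 mm

Allowable stress σ_allow = 329/2.11 = 155.9 MPa.
Required area A = F/σ_allow = 94100/155.9 = 603.5 mm².
A = πd²/4 → d = √(4A/π) = 27.72 mm.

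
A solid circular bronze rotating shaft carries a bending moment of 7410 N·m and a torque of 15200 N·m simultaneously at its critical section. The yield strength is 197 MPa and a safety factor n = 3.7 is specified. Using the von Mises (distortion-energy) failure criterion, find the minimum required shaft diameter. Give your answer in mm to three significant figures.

σ_allow = σ_y/n = 197/3.7 = 53.24 MPa.
For a solid shaft σ_b = 32M/(πd³) and τ = 16T/(πd³), so the von Mises stress is σ' = (16/πd³)·√(4M²+3T²).
√(4M²+3T²) = √(4×(7.410×10^6)² + 3×(1.520×10^7)²) = 3.021×10^7 N·mm.
d³ = 16×3.021×10^7/(π×53.24) = 2.890×10^6 mm³.
d = 142.4 mm.

d = 142 mm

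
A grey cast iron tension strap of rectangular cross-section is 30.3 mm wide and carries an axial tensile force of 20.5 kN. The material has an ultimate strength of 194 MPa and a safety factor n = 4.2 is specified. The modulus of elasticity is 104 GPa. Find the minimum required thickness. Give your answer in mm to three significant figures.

σ_allow = 194/4.2 = 46.19 MPa.
Required area A = F/σ_allow = 20500/46.19 = 443.8 mm².
t = A/w = 443.8/30.3 = 14.65 mm.

t = 14.6 mm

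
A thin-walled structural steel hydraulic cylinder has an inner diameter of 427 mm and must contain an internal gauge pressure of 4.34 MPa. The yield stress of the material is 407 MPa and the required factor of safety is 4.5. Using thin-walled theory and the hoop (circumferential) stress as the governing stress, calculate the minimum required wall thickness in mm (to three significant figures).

t = 10.2 mm

σ_allow = 407/4.5 = 90.44 MPa.
Hoop stress σ_h = pD/(2t), so t = pD/(2σ_allow) = 4.34×427/(2×90.44) = 10.24 mm.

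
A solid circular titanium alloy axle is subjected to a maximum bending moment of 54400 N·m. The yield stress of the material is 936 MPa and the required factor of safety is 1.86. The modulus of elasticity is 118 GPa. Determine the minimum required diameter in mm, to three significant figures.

σ_allow = 936/1.86 = 503.2 MPa.
For a solid circular section σ = 32M/(πd³), so d³ = 32M/(π σ_allow) = 32×5.4400×10^7/(π×503.2) = 1.101×10^6 mm³.
d = 103.3 mm.

d = 103 mm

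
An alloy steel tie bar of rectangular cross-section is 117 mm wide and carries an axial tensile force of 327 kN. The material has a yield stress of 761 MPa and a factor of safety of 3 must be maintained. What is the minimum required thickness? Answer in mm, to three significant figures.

t = 11.0 mm

σ_allow = 761/3 = 253.7 MPa.
Required area A = F/σ_allow = 327000/253.7 = 1289 mm².
t = A/w = 1289/117 = 11.02 mm.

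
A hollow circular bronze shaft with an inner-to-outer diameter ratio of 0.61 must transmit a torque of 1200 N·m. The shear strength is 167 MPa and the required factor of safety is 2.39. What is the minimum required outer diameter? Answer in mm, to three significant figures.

τ_allow = 167/2.39 = 69.87 MPa.
For a hollow shaft τ = 16T/[πd_o³(1−k⁴)] with k = 0.61, so 1−k⁴ = 0.8615.
d_o³ = 16T/[π τ_allow (1−k⁴)] = 16×1200000/(π×69.87×0.8615) = 101500 mm³.
d_o = 46.65 mm.

d_o = 46.7 mm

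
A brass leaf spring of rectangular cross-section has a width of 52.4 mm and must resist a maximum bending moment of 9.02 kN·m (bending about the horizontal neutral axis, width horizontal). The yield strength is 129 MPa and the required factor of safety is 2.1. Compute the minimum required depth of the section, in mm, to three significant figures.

h = 130 mm

σ_allow = 129/2.1 = 61.43 MPa.
For a rectangular section σ = 6M/(bh²), so h² = 6M/(b σ_allow) = 6×9020000/(52.4×61.43) = 16810 mm².
h = 129.7 mm.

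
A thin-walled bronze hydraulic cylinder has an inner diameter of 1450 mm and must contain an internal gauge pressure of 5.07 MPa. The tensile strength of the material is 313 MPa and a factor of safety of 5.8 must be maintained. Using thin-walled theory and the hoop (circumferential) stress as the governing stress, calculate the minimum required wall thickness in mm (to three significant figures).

σ_allow = 313/5.8 = 53.97 MPa.
Hoop stress σ_h = pD/(2t), so t = pD/(2σ_allow) = 5.07×1450/(2×53.97) = 68.11 mm.

t = 68.1 mm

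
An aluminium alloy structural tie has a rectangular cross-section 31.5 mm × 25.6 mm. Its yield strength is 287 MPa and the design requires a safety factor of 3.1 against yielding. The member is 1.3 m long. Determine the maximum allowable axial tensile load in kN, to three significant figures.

σ_allow = 287/3.1 = 92.58 MPa.
A = 31.5×25.6 = 806.4 mm².
F_allow = σ_allow × A = 92.58×806.4 = 74660 N.

F_allow = 74.7 kN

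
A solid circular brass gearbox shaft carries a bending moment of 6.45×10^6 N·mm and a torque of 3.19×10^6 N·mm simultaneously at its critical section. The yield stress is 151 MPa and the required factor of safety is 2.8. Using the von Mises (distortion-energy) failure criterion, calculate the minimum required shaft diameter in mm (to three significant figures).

σ_allow = σ_y/n = 151/2.8 = 53.93 MPa.
For a solid shaft σ_b = 32M/(πd³) and τ = 16T/(πd³), so the von Mises stress is σ' = (16/πd³)·√(4M²+3T²).
√(4M²+3T²) = √(4×(6.450×10^6)² + 3×(3.190×10^6)²) = 1.403×10^7 N·mm.
d³ = 16×1.403×10^7/(π×53.93) = 1.325×10^6 mm³.
d = 109.8 mm.

d = 110 mm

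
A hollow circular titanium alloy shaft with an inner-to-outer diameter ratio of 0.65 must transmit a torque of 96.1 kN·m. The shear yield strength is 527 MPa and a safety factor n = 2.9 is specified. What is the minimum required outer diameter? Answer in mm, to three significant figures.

d_o = 149 mm

τ_allow = 527/2.9 = 181.7 MPa.
For a hollow shaft τ = 16T/[πd_o³(1−k⁴)] with k = 0.65, so 1−k⁴ = 0.8215.
d_o³ = 16T/[π τ_allow (1−k⁴)] = 16×9.6100×10^7/(π×181.7×0.8215) = 3.279×10^6 mm³.
d_o = 148.6 mm.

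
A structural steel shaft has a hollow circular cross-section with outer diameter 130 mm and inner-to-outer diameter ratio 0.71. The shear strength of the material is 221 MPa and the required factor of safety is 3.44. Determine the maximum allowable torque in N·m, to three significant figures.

T_allow = 20700 N·m

τ_allow = 221/3.44 = 64.24 MPa.
For a hollow shaft T_allow = τ_allow·πd_o³(1−k⁴)/16 with 1−k⁴ = 0.7459, so πd_o³(1−k⁴)/16 = 321800 mm³.
T_allow = 64.24×321800 = 2.067×10^7 N·mm = 20670 N·m.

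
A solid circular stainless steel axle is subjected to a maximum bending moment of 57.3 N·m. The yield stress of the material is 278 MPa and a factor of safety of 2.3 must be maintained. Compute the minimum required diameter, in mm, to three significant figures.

d = 16.9 mm

σ_allow = 278/2.3 = 120.9 MPa.
For a solid circular section σ = 32M/(πd³), so d³ = 32M/(π σ_allow) = 32×57300/(π×120.9) = 4829 mm³.
d = 16.90 mm.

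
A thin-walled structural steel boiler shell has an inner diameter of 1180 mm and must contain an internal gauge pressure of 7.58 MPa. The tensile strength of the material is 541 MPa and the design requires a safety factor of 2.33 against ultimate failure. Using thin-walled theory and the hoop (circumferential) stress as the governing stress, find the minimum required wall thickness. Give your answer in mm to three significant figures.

t = 19.3 mm

σ_allow = 541/2.33 = 232.2 MPa.
Hoop stress σ_h = pD/(2t), so t = pD/(2σ_allow) = 7.58×1180/(2×232.2) = 19.26 mm.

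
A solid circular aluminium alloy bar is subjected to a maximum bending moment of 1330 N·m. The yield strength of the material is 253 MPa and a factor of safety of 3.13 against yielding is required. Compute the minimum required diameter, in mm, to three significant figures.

σ_allow = 253/3.13 = 80.83 MPa.
For a solid circular section σ = 32M/(πd³), so d³ = 32M/(π σ_allow) = 32×1330000/(π×80.83) = 167600 mm³.
d = 55.13 mm.

d = 55.1 mm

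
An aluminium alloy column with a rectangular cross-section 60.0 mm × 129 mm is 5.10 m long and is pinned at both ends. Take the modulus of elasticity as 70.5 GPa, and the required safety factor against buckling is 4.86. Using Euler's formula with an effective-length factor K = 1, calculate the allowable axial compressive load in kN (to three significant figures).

P_allow = 12.8 kN

Buckling occurs about the weak axis: I_min = h·b³/12 = 129×60.0³/12 = 2.322×10^6 mm⁴ (b = 60.0 mm is the smaller dimension).
Effective length L_e = KL = 1×5.10 m = 5100 mm.
Euler critical load P_cr = π²EI/L_e² = π²×70500×2.322×10^6/5100² = 62120 N.
P_allow = P_cr/n = 62120/4.86 = 12780 N.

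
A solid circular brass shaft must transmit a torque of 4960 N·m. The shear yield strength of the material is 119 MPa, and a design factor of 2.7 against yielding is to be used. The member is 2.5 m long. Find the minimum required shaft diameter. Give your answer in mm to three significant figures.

d = 83.1 mm

Allowable shear stress τ_allow = 119/2.7 = 44.07 MPa.
For a solid shaft τ = 16T/(πd³), so d³ = 16T/(π τ_allow) = 16×4960000/(π×44.07) = 573200 mm³.
d = (573200)^(1/3) = 83.07 mm.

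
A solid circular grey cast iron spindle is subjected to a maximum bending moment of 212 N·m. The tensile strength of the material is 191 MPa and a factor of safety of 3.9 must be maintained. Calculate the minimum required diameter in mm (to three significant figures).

d = 35.3 mm

σ_allow = 191/3.9 = 48.97 MPa.
For a solid circular section σ = 32M/(πd³), so d³ = 32M/(π σ_allow) = 32×212000/(π×48.97) = 44090 mm³.
d = 35.33 mm.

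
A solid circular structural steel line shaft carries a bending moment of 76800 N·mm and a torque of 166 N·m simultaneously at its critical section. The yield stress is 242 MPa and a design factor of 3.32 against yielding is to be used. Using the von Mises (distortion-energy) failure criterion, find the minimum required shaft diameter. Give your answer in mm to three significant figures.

d = 28.3 mm

σ_allow = σ_y/n = 242/3.32 = 72.89 MPa.
For a solid shaft σ_b = 32M/(πd³) and τ = 16T/(πd³), so the von Mises stress is σ' = (16/πd³)·√(4M²+3T²).
√(4M²+3T²) = √(4×(76800)² + 3×(166000)²) = 326000 N·mm.
d³ = 16×326000/(π×72.89) = 22780 mm³.
d = 28.35 mm.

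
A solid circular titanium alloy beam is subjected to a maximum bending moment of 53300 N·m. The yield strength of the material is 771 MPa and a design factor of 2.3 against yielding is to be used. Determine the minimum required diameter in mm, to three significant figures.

σ_allow = 771/2.3 = 335.2 MPa.
For a solid circular section σ = 32M/(πd³), so d³ = 32M/(π σ_allow) = 32×5.3300×10^7/(π×335.2) = 1.620×10^6 mm³.
d = 117.4 mm.

d = 117 mm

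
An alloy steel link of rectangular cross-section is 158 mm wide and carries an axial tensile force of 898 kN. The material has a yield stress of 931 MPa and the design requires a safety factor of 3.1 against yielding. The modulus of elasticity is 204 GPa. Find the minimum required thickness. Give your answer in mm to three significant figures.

σ_allow = 931/3.1 = 300.3 MPa.
Required area A = F/σ_allow = 898000/300.3 = 2990 mm².
t = A/w = 2990/158 = 18.92 mm.

t = 18.9 mm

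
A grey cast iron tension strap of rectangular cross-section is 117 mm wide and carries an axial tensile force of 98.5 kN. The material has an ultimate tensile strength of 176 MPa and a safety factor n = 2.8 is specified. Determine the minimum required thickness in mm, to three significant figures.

σ_allow = 176/2.8 = 62.86 MPa.
Required area A = F/σ_allow = 98500/62.86 = 1567 mm².
t = A/w = 1567/117 = 13.39 mm.

t = 13.4 mm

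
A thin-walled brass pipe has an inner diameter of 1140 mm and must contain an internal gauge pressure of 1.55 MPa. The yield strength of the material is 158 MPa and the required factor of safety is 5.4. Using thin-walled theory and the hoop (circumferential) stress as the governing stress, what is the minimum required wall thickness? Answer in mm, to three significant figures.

σ_allow = 158/5.4 = 29.26 MPa.
Hoop stress σ_h = pD/(2t), so t = pD/(2σ_allow) = 1.55×1140/(2×29.26) = 30.20 mm.

t = 30.2 mm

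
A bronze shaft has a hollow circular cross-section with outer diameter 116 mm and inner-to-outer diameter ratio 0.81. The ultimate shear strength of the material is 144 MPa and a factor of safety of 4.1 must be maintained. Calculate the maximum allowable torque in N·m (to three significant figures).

τ_allow = 144/4.1 = 35.12 MPa.
For a hollow shaft T_allow = τ_allow·πd_o³(1−k⁴)/16 with 1−k⁴ = 0.5695, so πd_o³(1−k⁴)/16 = 174600 mm³.
T_allow = 35.12×174600 = 6.131×10^6 N·mm = 6131 N·m.

T_allow = 6130 N·m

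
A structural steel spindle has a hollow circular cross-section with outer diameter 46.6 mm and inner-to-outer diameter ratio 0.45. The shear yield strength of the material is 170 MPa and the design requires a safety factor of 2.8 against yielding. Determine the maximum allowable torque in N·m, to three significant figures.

T_allow = 1160 N·m

τ_allow = 170/2.8 = 60.71 MPa.
For a hollow shaft T_allow = τ_allow·πd_o³(1−k⁴)/16 with 1−k⁴ = 0.9590, so πd_o³(1−k⁴)/16 = 19050 mm³.
T_allow = 60.71×19050 = 1.157×10^6 N·mm = 1157 N·m.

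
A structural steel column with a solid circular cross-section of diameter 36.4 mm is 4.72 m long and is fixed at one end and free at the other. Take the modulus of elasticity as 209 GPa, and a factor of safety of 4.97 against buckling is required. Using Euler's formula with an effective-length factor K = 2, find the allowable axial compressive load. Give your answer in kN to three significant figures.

P_allow = 0.401 kN

I = πd⁴/64 = π×36.4⁴/64 = 86170 mm⁴.
Effective length L_e = KL = 2×4.72 m = 9440 mm.
Euler critical load P_cr = π²EI/L_e² = π²×209000×86170/9440² = 1995 N.
P_allow = P_cr/n = 1995/4.97 = 401.3 N.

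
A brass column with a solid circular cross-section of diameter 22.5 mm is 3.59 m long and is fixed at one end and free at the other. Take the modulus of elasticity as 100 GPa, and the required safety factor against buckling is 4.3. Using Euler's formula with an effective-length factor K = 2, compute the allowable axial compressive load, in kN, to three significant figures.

P_allow = 0.0560 kN

I = πd⁴/64 = π×22.5⁴/64 = 12580 mm⁴.
Effective length L_e = KL = 2×3.59 m = 7180 mm.
Euler critical load P_cr = π²EI/L_e² = π²×100000×12580/7180² = 240.9 N.
P_allow = P_cr/n = 240.9/4.3 = 56.01 N.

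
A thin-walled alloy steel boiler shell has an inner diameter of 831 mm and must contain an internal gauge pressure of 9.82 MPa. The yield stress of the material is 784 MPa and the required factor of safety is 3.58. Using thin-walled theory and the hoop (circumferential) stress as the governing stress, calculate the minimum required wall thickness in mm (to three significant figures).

σ_allow = 784/3.58 = 219.0 MPa.
Hoop stress σ_h = pD/(2t), so t = pD/(2σ_allow) = 9.82×831/(2×219.0) = 18.63 mm.

t = 18.6 mm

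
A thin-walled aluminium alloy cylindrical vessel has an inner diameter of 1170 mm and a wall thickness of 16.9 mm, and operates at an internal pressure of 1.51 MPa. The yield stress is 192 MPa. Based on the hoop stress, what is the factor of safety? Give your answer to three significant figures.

n = 3.67

σ_h = pD/(2t) = 1.51×1170/(2×16.9) = 52.27 MPa.
n = 192/52.27 = 3.673.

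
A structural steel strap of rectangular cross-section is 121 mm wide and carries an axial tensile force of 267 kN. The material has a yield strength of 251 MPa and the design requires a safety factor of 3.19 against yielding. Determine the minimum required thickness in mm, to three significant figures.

t = 28.0 mm

σ_allow = 251/3.19 = 78.68 MPa.
Required area A = F/σ_allow = 267000/78.68 = 3393 mm².
t = A/w = 3393/121 = 28.04 mm.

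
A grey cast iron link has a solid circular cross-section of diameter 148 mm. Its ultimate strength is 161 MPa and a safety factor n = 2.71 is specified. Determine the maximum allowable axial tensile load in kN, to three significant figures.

F_allow = 1020 kN

σ_allow = 161/2.71 = 59.41 MPa.
A = πd²/4 = π×148²/4 = 17200 mm².
F_allow = σ_allow × A = 59.41×17200 = 1.022×10^6 N.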